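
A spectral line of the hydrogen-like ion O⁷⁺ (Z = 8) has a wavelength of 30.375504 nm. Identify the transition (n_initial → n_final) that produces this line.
n = 8 → n = 4

First, find the photon energy from the wavelength (hc = 1239.84 eV·nm):
E = hc/λ = 1239.84 eV·nm / 30.375504 nm = 40.817101 eV

The energy levels of O⁷⁺ satisfy E_n = -13.6057 × 8² / n² eV, so an emission n_i → n_f releases
ΔE = 13.6057 × 8² × (1/n_f² − 1/n_i²) eV.

Setting ΔE equal to the photon energy:
1/n_f² − 1/n_i² = 40.817101 / (13.6057 × 8²) = 0.046875001

Since 1/n_i² must be positive, we need 1/n_f² > 0.046875001, i.e. n_f ≤ 4. For each allowed n_f, solve n_i = (1/n_f² − 0.046875001)^(−1/2) and check whether it is a whole number:
  n_f = 1: 1/n_i² = 1.000000000 − 0.046875001 = 0.953124999 → n_i = 1.024  (not an integer) ✗
  n_f = 2: 1/n_i² = 0.250000000 − 0.046875001 = 0.203124999 → n_i = 2.219  (not an integer) ✗
  n_f = 3: 1/n_i² = 0.111111111 − 0.046875001 = 0.064236110 → n_i = 3.946  (not an integer) ✗
  n_f = 4: 1/n_i² = 0.062500000 − 0.046875001 = 0.015624999 → n_i = 8.000  → integer, n_i = 8 ✓

Only n_f = 4 gives an integer upper level, n_i = 8.

The transition is from n = 8 to n = 4 (emission).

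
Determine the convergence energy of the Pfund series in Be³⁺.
8.707648 eV

The series limit corresponds to the transition from n = ∞ to n = 5.
This is the highest energy (shortest wavelength) transition in the Pfund series.

E_∞ = 0 eV
E_5 = -13.6057 × 4² / 5² = -8.707648 eV

Energy at series limit:
ΔE = E_∞ - E_5 = 0 - (-8.707648) = 8.707648 eV

This energy equals the ionization energy from the n = 5 state of Be³⁺.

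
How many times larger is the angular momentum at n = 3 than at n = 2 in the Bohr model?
1.500000

In the Bohr model, L_n = nℏ, so the ratio is purely the ratio of quantum numbers:

L_3/L_2 = 3ℏ / 2ℏ = 3/2 = 1.500000

The angular momentum scales linearly with n.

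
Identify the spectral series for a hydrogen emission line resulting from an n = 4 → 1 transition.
Lyman series

The spectral series in hydrogen are named based on the final (lower) energy level:
- Lyman series: n_final = 1 (ultraviolet)
- Balmer series: n_final = 2 (visible/near-UV)
- Paschen series: n_final = 3 (infrared)
- Brackett series: n_final = 4 (infrared)
- Pfund series: n_final = 5 (far infrared)

Since this transition ends at n = 1, it belongs to the Lyman series.

For reference, this 4 → 1 line has photon energy
ΔE = 13.6057 eV × (1/1² - 1/4²) = 12.7553438 eV,
corresponding to wavelength λ = hc/ΔE = 1239.84 eV·nm / 12.7553438 eV = 97.20161 nm in the ultraviolet region.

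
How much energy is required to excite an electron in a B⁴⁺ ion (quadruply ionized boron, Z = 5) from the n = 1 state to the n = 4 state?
318.88359 eV

The energy levels of a hydrogen-like atom are E_n = -13.6057 Z² eV / n².

Energy at n = 1: E_1 = -13.6057 × 5² / 1² = -340.14250000 eV
Energy at n = 4: E_4 = -13.6057 × 5² / 4² = -21.25890625 eV

The excitation energy is the difference:
ΔE = E_4 - E_1
ΔE = -21.25890625 - (-340.14250000)
ΔE = 318.88359 eV

Since this is positive, energy must be absorbed (photon absorption).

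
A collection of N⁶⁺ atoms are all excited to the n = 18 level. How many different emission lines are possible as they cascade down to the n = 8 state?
55

The electron can occupy levels n = 8, 9, ..., 18 during de-excitation — that is m = 18 - 8 + 1 = 11 distinct levels.

The number of distinct spectral lines equals the number of ways to choose 2 of these m levels (each pair gives one possible emission transition):

Number of lines = m(m-1)/2 = 11×10/2 = 55

These correspond to all possible transitions between the 11 levels:
18 → 17, 18 → 16, 18 → 15, 18 → 14, 18 → 13, 18 → 12, 18 → 11, 18 → 10...

Each transition produces a photon with a unique energy (and thus wavelength). This count does not depend on Z.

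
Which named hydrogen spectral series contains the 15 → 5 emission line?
Pfund series

The spectral series in hydrogen are named based on the final (lower) energy level:
- Lyman series: n_final = 1 (ultraviolet)
- Balmer series: n_final = 2 (visible/near-UV)
- Paschen series: n_final = 3 (infrared)
- Brackett series: n_final = 4 (infrared)
- Pfund series: n_final = 5 (far infrared)

Since this transition ends at n = 5, it belongs to the Pfund series.

For reference, this 15 → 5 line has photon energy
ΔE = 13.6057 eV × (1/5² - 1/15²) = 0.48375822 eV,
corresponding to wavelength λ = hc/ΔE = 1239.84 eV·nm / 0.48375822 eV = 2562.93 nm in the far infrared region.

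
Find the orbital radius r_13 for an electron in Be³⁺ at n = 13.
2.2358 nm (or 22.3577 Å)

The Bohr radius formula is:
r_n = n² a₀ / Z

where a₀ = 0.0529177 nm is the Bohr radius.

For Be³⁺ (Z = 4) at n = 13:
r_13 = 13² × 0.0529177 nm / 4
r_13 = 169 × 0.0529177 nm / 4
r_13 = 8.94309 nm / 4
r_13 = 2.2358 nm

The electron orbits at approximately 2.2358 nm from the nucleus.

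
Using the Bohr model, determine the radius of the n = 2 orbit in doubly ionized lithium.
0.0706 nm (or 0.7056 Å)

The Bohr radius formula is:
r_n = n² a₀ / Z

where a₀ = 0.0529177 nm is the Bohr radius.

For Li²⁺ (Z = 3) at n = 2:
r_2 = 2² × 0.0529177 nm / 3
r_2 = 4 × 0.0529177 nm / 3
r_2 = 0.21167 nm / 3
r_2 = 0.0706 nm

The electron orbits at approximately 0.0706 nm from the nucleus.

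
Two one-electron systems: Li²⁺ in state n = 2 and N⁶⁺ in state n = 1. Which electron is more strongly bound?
N⁶⁺ at n = 1 (E = -666.6793 eV)

Using E_n = -13.6057 Z² / n² eV:

Li²⁺ (Z = 3) at n = 2:
E = -13.6057 × 3² / 2² = -13.6057 × 9 / 4 = -30.6128250 eV

N⁶⁺ (Z = 7) at n = 1:
E = -13.6057 × 7² / 1² = -13.6057 × 49 / 1 = -666.6793000 eV

Since -666.6793000 eV < -30.6128250 eV,
N⁶⁺ at n = 1 is more tightly bound (requires more energy to ionize).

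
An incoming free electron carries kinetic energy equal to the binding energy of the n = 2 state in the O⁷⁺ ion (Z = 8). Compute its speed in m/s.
8.75077e+06 m/s (or 2.919% of c)

The binding energy at n = 2 for O⁷⁺ is:
E_2 = -13.6057 × 8²/2² = -217.691200 eV
|E_2| = 217.691200 eV

Convert to Joules:
KE = 217.691200 eV × (1.602177 × 10⁻¹⁹ J/eV) = 3.4877983e-17 J

Using KE = ½mv²:
v = √(2·KE/m_e)
v = √(2 × 3.4877983e-17 J / 9.10938 × 10⁻³¹ kg)
v = 8.75077e+06 m/s

This is approximately 2.919% the speed of light.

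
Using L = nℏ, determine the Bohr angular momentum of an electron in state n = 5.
5.273e-34 J·s (or 5ℏ)

In the Bohr model, angular momentum is quantized:
L = nℏ

where ℏ = h/(2π) = 1.05457e-34 J·s

For n = 5:
L = 5 × 1.05457e-34 J·s
L = 5.273e-34 J·s

This can also be written as L = 5ℏ.
The angular momentum is an integer multiple of the reduced Planck constant.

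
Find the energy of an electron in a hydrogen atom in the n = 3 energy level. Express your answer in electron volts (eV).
-1.5117 eV

The energy levels of a hydrogen-like atom are given by:
E_n = -13.6057 eV / n²

For n = 3:
E_3 = -13.6057 eV / 3²
E_3 = -13.6057 eV / 9
E_3 = -1.5117 eV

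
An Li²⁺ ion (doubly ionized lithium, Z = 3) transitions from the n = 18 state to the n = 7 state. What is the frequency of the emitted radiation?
5.12873e+14 Hz

First, find the transition energy:
E_18 = -13.6057 × 3² / 18² = -0.37793611 eV
E_7 = -13.6057 × 3² / 7² = -2.49900612 eV
|ΔE| = |E_7 - E_18| = 2.12107001 eV

Convert to Joules: E = 2.12107001 eV × (1.602177 × 10⁻¹⁹ J/eV) = 3.3983296e-19 J

Using E = hf:
f = E/h = 3.3983296e-19 J / (6.62607 × 10⁻³⁴ J·s)
f = 5.12873e+14 Hz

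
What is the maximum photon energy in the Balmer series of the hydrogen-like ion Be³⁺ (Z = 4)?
54.42 eV

The series limit corresponds to the transition from n = ∞ to n = 2.
This is the highest energy (shortest wavelength) transition in the Balmer series.

E_∞ = 0 eV
E_2 = -13.6057 × 4² / 2² = -54.42 eV

Energy at series limit:
ΔE = E_∞ - E_2 = 0 - (-54.42) = 54.42 eV

This energy equals the ionization energy from the n = 2 state of Be³⁺.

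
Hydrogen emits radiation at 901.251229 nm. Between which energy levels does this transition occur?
n = 10 → n = 3

First, find the photon energy from the wavelength (hc = 1239.84 eV·nm):
E = hc/λ = 1239.84 eV·nm / 901.251229 nm = 1.3756874 eV

The energy levels of hydrogen satisfy E_n = -13.6057 / n² eV, so an emission n_i → n_f releases
ΔE = 13.6057 × (1/n_f² − 1/n_i²) eV.

Setting ΔE equal to the photon energy:
1/n_f² − 1/n_i² = 1.3756874 / 13.6057 = 0.10111111

Since 1/n_i² must be positive, we need 1/n_f² > 0.10111111, i.e. n_f ≤ 3. For each allowed n_f, solve n_i = (1/n_f² − 0.10111111)^(−1/2) and check whether it is a whole number:
  n_f = 1: 1/n_i² = 1.00000000 − 0.10111111 = 0.89888889 → n_i = 1.055  (not an integer) ✗
  n_f = 2: 1/n_i² = 0.25000000 − 0.10111111 = 0.14888889 → n_i = 2.592  (not an integer) ✗
  n_f = 3: 1/n_i² = 0.11111111 − 0.10111111 = 0.01000000 → n_i = 10.000  → integer, n_i = 10 ✓

Only n_f = 3 gives an integer upper level, n_i = 10.

The transition is from n = 10 to n = 3 (emission).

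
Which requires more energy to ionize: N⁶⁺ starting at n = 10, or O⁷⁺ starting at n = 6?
O⁷⁺ at n = 6 (E = -24.1879 eV)

Using E_n = -13.6057 Z² / n² eV:

N⁶⁺ (Z = 7) at n = 10:
E = -13.6057 × 7² / 10² = -13.6057 × 49 / 100 = -6.6667930 eV

O⁷⁺ (Z = 8) at n = 6:
E = -13.6057 × 8² / 6² = -13.6057 × 64 / 36 = -24.1879111 eV

Since -24.1879111 eV < -6.6667930 eV,
O⁷⁺ at n = 6 is more tightly bound (requires more energy to ionize).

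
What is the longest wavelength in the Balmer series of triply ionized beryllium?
41.007 nm

The longest wavelength corresponds to the smallest energy transition in the series.
The Balmer series has all transitions ending at n_f = 2.

For Be³⁺ (Z = 4), the first line (α-line) is the jump from n = 3 to n = 2:
E_3 = -13.6057 × 4² / 3² = -24.18791 eV
E_2 = -13.6057 × 4² / 2² = -54.42280 eV
ΔE = E_3 - E_2 = 30.23489 eV

λ = hc/E = 1239.84 eV·nm / 30.23489 eV
λ = 41.007 nm

This is the α-line of the Balmer series in Be³⁺.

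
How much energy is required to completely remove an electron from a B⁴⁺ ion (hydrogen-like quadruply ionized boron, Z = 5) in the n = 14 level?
1.735 eV

The ionization energy is the energy needed to remove the electron completely (n → ∞).

For a hydrogen-like ion with Z = 5, E_n = -13.6057 Z² / n² eV.

At n = 14: E_14 = -13.6057 × 5² / 14² = -1.735421 eV
At n = ∞: E_∞ = 0 eV

Ionization energy = E_∞ - E_14 = 0 - (-1.735421) = 1.735421 eV
Ionization energy ≈ 1.735 eV

This is also called the binding energy of the electron in state n = 14.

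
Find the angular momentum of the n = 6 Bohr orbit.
6.32743e-34 J·s (or 6ℏ)

In the Bohr model, angular momentum is quantized:
L = nℏ

where ℏ = h/(2π) = 1.0545718e-34 J·s

For n = 6:
L = 6 × 1.0545718e-34 J·s
L = 6.32743e-34 J·s

This can also be written as L = 6ℏ.
The angular momentum is an integer multiple of the reduced Planck constant.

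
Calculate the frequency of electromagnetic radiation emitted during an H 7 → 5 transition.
6.45e+13 Hz

First, find the transition energy:
E_7 = -13.6057 / 7² = -0.277667 eV
E_5 = -13.6057 / 5² = -0.544228 eV
|ΔE| = |E_5 - E_7| = 0.266561 eV

Convert to Joules: E = 0.266561 eV × (1.602177 × 10⁻¹⁹ J/eV) = 4.2708e-20 J

Using E = hf:
f = E/h = 4.2708e-20 J / (6.62607 × 10⁻³⁴ J·s)
f = 6.45e+13 Hz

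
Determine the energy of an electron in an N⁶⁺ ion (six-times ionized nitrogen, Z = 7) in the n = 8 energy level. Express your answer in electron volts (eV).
-10.417 eV

The energy levels of a hydrogen-like atom are given by:
E_n = -13.6057 Z² / n² eV  (with Z = 7 for N⁶⁺)

For n = 8:
E_8 = -13.6057 × 7² / 8²
E_8 = -13.6057 × 49 / 64
E_8 = -10.417 eV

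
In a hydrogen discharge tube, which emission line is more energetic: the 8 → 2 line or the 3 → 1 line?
3 → 1

Calculate the energy for each transition:

Transition 8 → 2:
ΔE₁ = |E_2 - E_8| = |-13.6057/2² - (-13.6057/8²)|
ΔE₁ = |-3.4014250000 - (-0.2125890625)| = 3.1888359 eV

Transition 3 → 1:
ΔE₂ = |E_1 - E_3| = |-13.6057/1² - (-13.6057/3²)|
ΔE₂ = |-13.6057000000 - (-1.5117444444)| = 12.0939556 eV

Since 12.0939556 eV > 3.1888359 eV, the transition 3 → 1 emits the more energetic photon.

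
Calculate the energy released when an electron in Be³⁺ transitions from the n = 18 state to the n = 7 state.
3.7708 eV

The energy levels are E_n = -13.6057 Z² eV / n².

Energy at n = 18: E_18 = -13.6057 × 4² / 18² = -0.6718864 eV
Energy at n = 7: E_7 = -13.6057 × 4² / 7² = -4.4426776 eV

For emission (electron falling to lower state), the photon energy is:
E_photon = E_18 - E_7 = |-0.6718864 - (-4.4426776)|
E_photon = 3.7708 eV

This energy is carried away by the emitted photon.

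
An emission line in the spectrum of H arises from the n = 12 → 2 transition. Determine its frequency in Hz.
7.99615e+14 Hz

First, find the transition energy:
E_12 = -13.6057 / 12² = -0.09448403 eV
E_2 = -13.6057 / 2² = -3.40142500 eV
|ΔE| = |E_2 - E_12| = 3.30694097 eV

Convert to Joules: E = 3.30694097 eV × (1.602177 × 10⁻¹⁹ J/eV) = 5.2983048e-19 J

Using E = hf:
f = E/h = 5.2983048e-19 J / (6.62607 × 10⁻³⁴ J·s)
f = 7.99615e+14 Hz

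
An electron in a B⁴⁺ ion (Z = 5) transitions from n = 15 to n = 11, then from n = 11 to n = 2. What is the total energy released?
83.52388 eV

The energy levels of B⁴⁺ are E_n = -13.6057 × 5² / n² eV.

First transition (15 → 11):
ΔE₁ = |E_11 - E_15|
ΔE₁ = |-2.81109504132 - (-1.51174444444)| = 1.29935060 eV

Second transition (11 → 2):
ΔE₂ = |E_2 - E_11|
ΔE₂ = |-85.03562500000 - (-2.81109504132)| = 82.22452996 eV

Total energy released:
E_total = ΔE₁ + ΔE₂ = 1.29935060 + 82.22452996 = 83.52388 eV

Note: This equals the direct transition 15 → 2: 83.52388 eV ✓
Energy is conserved regardless of the path taken.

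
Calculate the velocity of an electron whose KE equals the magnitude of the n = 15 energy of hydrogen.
1.458e+05 m/s (or 0.049% of c)

The binding energy at n = 15 for hydrogen is:
E_15 = -13.6057/15² = -0.06046978 eV
|E_15| = 0.06046978 eV

Convert to Joules:
KE = 0.06046978 eV × (1.602177 × 10⁻¹⁹ J/eV) = 9.68833e-21 J

Using KE = ½mv²:
v = √(2·KE/m_e)
v = √(2 × 9.68833e-21 J / 9.10938 × 10⁻³¹ kg)
v = 1.458e+05 m/s

This is approximately 0.049% the speed of light.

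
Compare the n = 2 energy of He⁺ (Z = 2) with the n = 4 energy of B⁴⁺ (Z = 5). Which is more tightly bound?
B⁴⁺ at n = 4 (E = -21.26 eV)

Using E_n = -13.6057 Z² / n² eV:

He⁺ (Z = 2) at n = 2:
E = -13.6057 × 2² / 2² = -13.6057 × 4 / 4 = -13.60570 eV

B⁴⁺ (Z = 5) at n = 4:
E = -13.6057 × 5² / 4² = -13.6057 × 25 / 16 = -21.25891 eV

Since -21.25891 eV < -13.60570 eV,
B⁴⁺ at n = 4 is more tightly bound (requires more energy to ionize).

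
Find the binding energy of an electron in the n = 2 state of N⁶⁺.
166.670 eV

The ionization energy is the energy needed to remove the electron completely (n → ∞).

For a hydrogen-like ion with Z = 7, E_n = -13.6057 Z² / n² eV.

At n = 2: E_2 = -13.6057 × 7² / 2² = -166.669825 eV
At n = ∞: E_∞ = 0 eV

Ionization energy = E_∞ - E_2 = 0 - (-166.669825) = 166.669825 eV
Ionization energy ≈ 166.670 eV

This is also called the binding energy of the electron in state n = 2.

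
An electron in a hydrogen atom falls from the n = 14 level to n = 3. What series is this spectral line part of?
Paschen series

The spectral series in hydrogen are named based on the final (lower) energy level:
- Lyman series: n_final = 1 (ultraviolet)
- Balmer series: n_final = 2 (visible/near-UV)
- Paschen series: n_final = 3 (infrared)
- Brackett series: n_final = 4 (infrared)
- Pfund series: n_final = 5 (far infrared)

Since this transition ends at n = 3, it belongs to the Paschen series.

For reference, this 14 → 3 line has photon energy
ΔE = 13.6057 eV × (1/3² - 1/14²) = 1.442328 eV,
corresponding to wavelength λ = hc/ΔE = 1239.84 eV·nm / 1.442328 eV = 859.61 nm in the infrared region.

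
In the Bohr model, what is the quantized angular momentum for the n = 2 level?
2.1091e-34 J·s (or 2ℏ)

In the Bohr model, angular momentum is quantized:
L = nℏ

where ℏ = h/(2π) = 1.054572e-34 J·s

For n = 2:
L = 2 × 1.054572e-34 J·s
L = 2.1091e-34 J·s

This can also be written as L = 2ℏ.
The angular momentum is an integer multiple of the reduced Planck constant.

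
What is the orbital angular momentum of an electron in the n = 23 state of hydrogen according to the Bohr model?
2.43e-33 J·s (or 23ℏ)

In the Bohr model, angular momentum is quantized:
L = nℏ

where ℏ = h/(2π) = 1.0546e-34 J·s

For n = 23:
L = 23 × 1.0546e-34 J·s
L = 2.43e-33 J·s

This can also be written as L = 23ℏ.
The angular momentum is an integer multiple of the reduced Planck constant.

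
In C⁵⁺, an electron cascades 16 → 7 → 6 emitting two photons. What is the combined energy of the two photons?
11.692 eV

The energy levels of C⁵⁺ are E_n = -13.6057 × 6² / n² eV.

First transition (16 → 7):
ΔE₁ = |E_7 - E_16|
ΔE₁ = |-9.996024490 - (-1.913301563)| = 8.082723 eV

Second transition (7 → 6):
ΔE₂ = |E_6 - E_7|
ΔE₂ = |-13.605700000 - (-9.996024490)| = 3.609676 eV

Total energy released:
E_total = ΔE₁ + ΔE₂ = 8.082723 + 3.609676 = 11.692 eV

Note: This equals the direct transition 16 → 6: 11.692 eV ✓
Energy is conserved regardless of the path taken.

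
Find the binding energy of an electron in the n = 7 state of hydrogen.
0.27767 eV

The ionization energy is the energy needed to remove the electron completely (n → ∞).

For hydrogen, E_n = -13.6057 eV / n².

At n = 7: E_7 = -13.6057 / 7² = -0.27766735 eV
At n = ∞: E_∞ = 0 eV

Ionization energy = E_∞ - E_7 = 0 - (-0.27766735) = 0.27766735 eV
Ionization energy ≈ 0.27767 eV

This is also called the binding energy of the electron in state n = 7.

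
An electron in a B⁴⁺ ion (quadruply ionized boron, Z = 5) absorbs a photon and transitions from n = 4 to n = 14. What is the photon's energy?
19.523485 eV

The energy levels of a hydrogen-like atom are E_n = -13.6057 Z² eV / n².

Energy at n = 4: E_4 = -13.6057 × 5² / 4² = -21.258906250 eV
Energy at n = 14: E_14 = -13.6057 × 5² / 14² = -1.735420918 eV

The excitation energy is the difference:
ΔE = E_14 - E_4
ΔE = -1.735420918 - (-21.258906250)
ΔE = 19.523485 eV

Since this is positive, energy must be absorbed (photon absorption).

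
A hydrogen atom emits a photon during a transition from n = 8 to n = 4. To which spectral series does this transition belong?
Brackett series

The spectral series in hydrogen are named based on the final (lower) energy level:
- Lyman series: n_final = 1 (ultraviolet)
- Balmer series: n_final = 2 (visible/near-UV)
- Paschen series: n_final = 3 (infrared)
- Brackett series: n_final = 4 (infrared)
- Pfund series: n_final = 5 (far infrared)

Since this transition ends at n = 4, it belongs to the Brackett series.

For reference, this 8 → 4 line has photon energy
ΔE = 13.6057 eV × (1/4² - 1/8²) = 0.63776719 eV,
corresponding to wavelength λ = hc/ΔE = 1239.84 eV·nm / 0.63776719 eV = 1944.03 nm in the infrared region.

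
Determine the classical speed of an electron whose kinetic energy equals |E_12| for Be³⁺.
7.29231e+05 m/s (or 0.243% of c)

The binding energy at n = 12 for Be³⁺ is:
E_12 = -13.6057 × 4²/12² = -1.51174444 eV
|E_12| = 1.51174444 eV

Convert to Joules:
KE = 1.51174444 eV × (1.602177 × 10⁻¹⁹ J/eV) = 2.4220822e-19 J

Using KE = ½mv²:
v = √(2·KE/m_e)
v = √(2 × 2.4220822e-19 J / 9.10938 × 10⁻³¹ kg)
v = 7.29231e+05 m/s

This is approximately 0.243% the speed of light.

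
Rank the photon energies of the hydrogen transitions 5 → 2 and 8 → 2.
8 → 2

Calculate the energy for each transition:

Transition 5 → 2:
ΔE₁ = |E_2 - E_5| = |-13.6057/2² - (-13.6057/5²)|
ΔE₁ = |-3.4014250000 - (-0.5442280000)| = 2.8571970 eV

Transition 8 → 2:
ΔE₂ = |E_2 - E_8| = |-13.6057/2² - (-13.6057/8²)|
ΔE₂ = |-3.4014250000 - (-0.2125890625)| = 3.1888359 eV

Since 3.1888359 eV > 2.8571970 eV, the transition 8 → 2 emits the more energetic photon.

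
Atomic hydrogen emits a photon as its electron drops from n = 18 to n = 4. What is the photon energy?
0.80836 eV

The energy levels are E_n = -13.6057 eV / n².

Energy at n = 18: E_18 = -13.6057 / 18² = -0.04199290 eV
Energy at n = 4: E_4 = -13.6057 / 4² = -0.85035625 eV

For emission (electron falling to lower state), the photon energy is:
E_photon = E_18 - E_4 = |-0.04199290 - (-0.85035625)|
E_photon = 0.80836 eV

This energy is carried away by the emitted photon.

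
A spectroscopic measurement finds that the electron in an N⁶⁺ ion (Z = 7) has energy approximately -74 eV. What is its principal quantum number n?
n = 3

The exact energy levels follow E_n = -13.6057 Z² / n² eV with Z = 7.

The measured value (-74 eV) is reported to only 2 significant figures, so we must test candidate n values and see which one matches to that precision.

Candidate energies:
  n = 1:  E = -13.6057 × 7² / 1² = -666.67930 eV
  n = 2:  E = -13.6057 × 7² / 2² = -166.66983 eV
  n = 3:  E = -13.6057 × 7² / 3² = -74.07548 eV  ← matches
  n = 4:  E = -13.6057 × 7² / 4² = -41.66746 eV
  n = 5:  E = -13.6057 × 7² / 5² = -26.66717 eV

Checking against the measurement of -74 eV (2 sig figs), only n = 3 agrees:
E_3 = -74.07548 eV, which rounds to -74 eV ✓

Therefore n = 3.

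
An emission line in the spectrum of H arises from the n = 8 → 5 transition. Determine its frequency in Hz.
8.01900e+13 Hz

First, find the transition energy:
E_8 = -13.6057 / 8² = -0.212589063 eV
E_5 = -13.6057 / 5² = -0.544228000 eV
|ΔE| = |E_5 - E_8| = 0.331638937 eV

Convert to Joules: E = 0.331638937 eV × (1.602177 × 10⁻¹⁹ J/eV) = 5.3134428e-20 J

Using E = hf:
f = E/h = 5.3134428e-20 J / (6.62607 × 10⁻³⁴ J·s)
f = 8.01900e+13 Hz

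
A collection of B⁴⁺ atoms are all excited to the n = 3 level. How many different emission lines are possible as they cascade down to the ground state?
3

The electron can occupy levels n = 1, 2, ..., 3 during de-excitation — that is m = 3 - 1 + 1 = 3 distinct levels.

The number of distinct spectral lines equals the number of ways to choose 2 of these m levels (each pair gives one possible emission transition):

Number of lines = m(m-1)/2 = 3×2/2 = 3

These correspond to all possible transitions between the 3 levels:
3 → 2, 3 → 1, 2 → 1

Each transition produces a photon with a unique energy (and thus wavelength). This count does not depend on Z.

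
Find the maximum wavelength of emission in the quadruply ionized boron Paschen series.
74.98410 nm

The longest wavelength corresponds to the smallest energy transition in the series.
The Paschen series has all transitions ending at n_f = 3.

For B⁴⁺ (Z = 5), the first line (α-line) is the jump from n = 4 to n = 3:
E_4 = -13.6057 × 5² / 4² = -21.2589063 eV
E_3 = -13.6057 × 5² / 3² = -37.7936111 eV
ΔE = E_4 - E_3 = 16.5347048 eV

λ = hc/E = 1239.84 eV·nm / 16.5347048 eV
λ = 74.98410 nm

This is the α-line of the Paschen series in B⁴⁺.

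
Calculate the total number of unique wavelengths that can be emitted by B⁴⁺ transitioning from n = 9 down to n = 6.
6

The electron can occupy levels n = 6, 7, ..., 9 during de-excitation — that is m = 9 - 6 + 1 = 4 distinct levels.

The number of distinct spectral lines equals the number of ways to choose 2 of these m levels (each pair gives one possible emission transition):

Number of lines = m(m-1)/2 = 4×3/2 = 6

These correspond to all possible transitions between the 4 levels:
9 → 8, 9 → 7, 9 → 6, 8 → 7, 8 → 6, 7 → 6

Each transition produces a photon with a unique energy (and thus wavelength). This count does not depend on Z.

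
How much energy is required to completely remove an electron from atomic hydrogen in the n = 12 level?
0.09 eV

The ionization energy is the energy needed to remove the electron completely (n → ∞).

For hydrogen, E_n = -13.6057 eV / n².

At n = 12: E_12 = -13.6057 / 12² = -0.09448 eV
At n = ∞: E_∞ = 0 eV

Ionization energy = E_∞ - E_12 = 0 - (-0.09448) = 0.09448 eV
Ionization energy ≈ 0.09 eV

This is also called the binding energy of the electron in state n = 12.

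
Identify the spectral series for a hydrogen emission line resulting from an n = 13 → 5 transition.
Pfund series

The spectral series in hydrogen are named based on the final (lower) energy level:
- Lyman series: n_final = 1 (ultraviolet)
- Balmer series: n_final = 2 (visible/near-UV)
- Paschen series: n_final = 3 (infrared)
- Brackett series: n_final = 4 (infrared)
- Pfund series: n_final = 5 (far infrared)

Since this transition ends at n = 5, it belongs to the Pfund series.

For reference, this 13 → 5 line has photon energy
ΔE = 13.6057 eV × (1/5² - 1/13²) = 0.46372090 eV,
corresponding to wavelength λ = hc/ΔE = 1239.84 eV·nm / 0.46372090 eV = 2673.68 nm in the far infrared region.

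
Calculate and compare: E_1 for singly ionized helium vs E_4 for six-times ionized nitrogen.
He⁺ at n = 1 (E = -54.4228 eV)

Using E_n = -13.6057 Z² / n² eV:

He⁺ (Z = 2) at n = 1:
E = -13.6057 × 2² / 1² = -13.6057 × 4 / 1 = -54.4228000 eV

N⁶⁺ (Z = 7) at n = 4:
E = -13.6057 × 7² / 4² = -13.6057 × 49 / 16 = -41.6674563 eV

Since -54.4228000 eV < -41.6674563 eV,
He⁺ at n = 1 is more tightly bound (requires more energy to ionize).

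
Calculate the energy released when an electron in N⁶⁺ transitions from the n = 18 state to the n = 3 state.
72.018 eV

The energy levels are E_n = -13.6057 Z² eV / n².

Energy at n = 18: E_18 = -13.6057 × 7² / 18² = -2.057652 eV
Energy at n = 3: E_3 = -13.6057 × 7² / 3² = -74.075478 eV

For emission (electron falling to lower state), the photon energy is:
E_photon = E_18 - E_3 = |-2.057652 - (-74.075478)|
E_photon = 72.018 eV

This energy is carried away by the emitted photon.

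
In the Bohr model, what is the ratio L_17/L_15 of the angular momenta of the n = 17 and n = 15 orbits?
1.13333

In the Bohr model, L_n = nℏ, so the ratio is purely the ratio of quantum numbers:

L_17/L_15 = 17ℏ / 15ℏ = 17/15 = 1.13333

The angular momentum scales linearly with n.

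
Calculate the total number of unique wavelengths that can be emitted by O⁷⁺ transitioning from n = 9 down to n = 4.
15

The electron can occupy levels n = 4, 5, ..., 9 during de-excitation — that is m = 9 - 4 + 1 = 6 distinct levels.

The number of distinct spectral lines equals the number of ways to choose 2 of these m levels (each pair gives one possible emission transition):

Number of lines = m(m-1)/2 = 6×5/2 = 15

These correspond to all possible transitions between the 6 levels:
9 → 8, 9 → 7, 9 → 6, 9 → 5, 9 → 4, 8 → 7, 8 → 6, 8 → 5...

Each transition produces a photon with a unique energy (and thus wavelength). This count does not depend on Z.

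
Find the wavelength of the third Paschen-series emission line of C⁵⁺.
30.376 nm

The lines of a series are numbered from the longest wavelength (smallest ΔE) outward; the third line is the transition from n = n_f + 3 to n_f.
The Paschen series has all transitions ending at n_f = 3.

For C⁵⁺ (Z = 6), the third line (γ-line) is the jump from n = 6 to n = 3:
E_6 = -13.6057 × 6² / 6² = -13.60570 eV
E_3 = -13.6057 × 6² / 3² = -54.42280 eV
ΔE = E_6 - E_3 = 40.81710 eV

λ = hc/E = 1239.84 eV·nm / 40.81710 eV
λ = 30.376 nm

This is the γ-line of the Paschen series in C⁵⁺.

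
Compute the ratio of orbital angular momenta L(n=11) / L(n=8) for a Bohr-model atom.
1.375000

In the Bohr model, L_n = nℏ, so the ratio is purely the ratio of quantum numbers:

L_11/L_8 = 11ℏ / 8ℏ = 11/8 = 1.375000

The angular momentum scales linearly with n.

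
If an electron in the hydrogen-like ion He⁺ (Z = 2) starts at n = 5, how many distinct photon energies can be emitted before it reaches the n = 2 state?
6

The electron can occupy levels n = 2, 3, ..., 5 during de-excitation — that is m = 5 - 2 + 1 = 4 distinct levels.

The number of distinct spectral lines equals the number of ways to choose 2 of these m levels (each pair gives one possible emission transition):

Number of lines = m(m-1)/2 = 4×3/2 = 6

These correspond to all possible transitions between the 4 levels:
5 → 4, 5 → 3, 5 → 2, 4 → 3, 4 → 2, 3 → 2

Each transition produces a photon with a unique energy (and thus wavelength). This count does not depend on Z.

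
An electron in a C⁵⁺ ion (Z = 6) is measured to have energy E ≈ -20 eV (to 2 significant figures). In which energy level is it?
n = 5

The exact energy levels follow E_n = -13.6057 Z² / n² eV with Z = 6.

The measured value (-20 eV) is reported to only 2 significant figures, so we must test candidate n values and see which one matches to that precision.

Candidate energies:
  n = 3:  E = -13.6057 × 6² / 3² = -54.42280 eV
  n = 4:  E = -13.6057 × 6² / 4² = -30.61283 eV
  n = 5:  E = -13.6057 × 6² / 5² = -19.59221 eV  ← matches
  n = 6:  E = -13.6057 × 6² / 6² = -13.60570 eV
  n = 7:  E = -13.6057 × 6² / 7² = -9.99602 eV

Checking against the measurement of -20 eV (2 sig figs), only n = 5 agrees:
E_5 = -19.59221 eV, which rounds to -20 eV ✓

Therefore n = 5.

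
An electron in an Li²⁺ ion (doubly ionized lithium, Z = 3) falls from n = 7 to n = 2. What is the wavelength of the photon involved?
44.1007 nm

First, find the transition energy using E_n = -13.6057 Z² / n² eV:
E_7 = -13.6057 × 3² / 7² = -2.499006 eV
E_2 = -13.6057 × 3² / 2² = -30.612825 eV

Photon energy: |ΔE| = |E_2 - E_7| = 28.113819 eV

Convert to wavelength using E = hc/λ with hc = 1239.84 eV·nm:
λ = hc/E = 1239.84 eV·nm / 28.113819 eV
λ = 44.1007 nm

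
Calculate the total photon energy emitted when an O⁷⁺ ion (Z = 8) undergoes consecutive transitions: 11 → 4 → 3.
89.555 eV

The energy levels of O⁷⁺ are E_n = -13.6057 × 8² / n² eV.

First transition (11 → 4):
ΔE₁ = |E_4 - E_11|
ΔE₁ = |-54.422800000 - (-7.196403306)| = 47.226397 eV

Second transition (4 → 3):
ΔE₂ = |E_3 - E_4|
ΔE₂ = |-96.751644444 - (-54.422800000)| = 42.328844 eV

Total energy released:
E_total = ΔE₁ + ΔE₂ = 47.226397 + 42.328844 = 89.555 eV

Note: This equals the direct transition 11 → 3: 89.555 eV ✓
Energy is conserved regardless of the path taken.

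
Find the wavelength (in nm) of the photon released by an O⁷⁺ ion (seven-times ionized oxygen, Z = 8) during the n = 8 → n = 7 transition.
297.67994 nm

First, find the transition energy using E_n = -13.6057 Z² / n² eV:
E_8 = -13.6057 × 8² / 8² = -13.605700000 eV
E_7 = -13.6057 × 8² / 7² = -17.770710204 eV

Photon energy: |ΔE| = |E_7 - E_8| = 4.165010204 eV

Convert to wavelength using E = hc/λ with hc = 1239.84 eV·nm:
λ = hc/E = 1239.84 eV·nm / 4.165010204 eV
λ = 297.67994 nm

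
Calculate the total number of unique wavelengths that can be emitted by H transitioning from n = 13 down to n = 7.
21

The electron can occupy levels n = 7, 8, ..., 13 during de-excitation — that is m = 13 - 7 + 1 = 7 distinct levels.

The number of distinct spectral lines equals the number of ways to choose 2 of these m levels (each pair gives one possible emission transition):

Number of lines = m(m-1)/2 = 7×6/2 = 21

These correspond to all possible transitions between the 7 levels:
13 → 12, 13 → 11, 13 → 10, 13 → 9, 13 → 8, 13 → 7, 12 → 11, 12 → 10...

Each transition produces a photon with a unique energy (and thus wavelength). This count does not depend on Z.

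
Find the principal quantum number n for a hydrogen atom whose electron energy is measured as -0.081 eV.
n = 13

The exact energy levels follow E_n = -13.6057 eV / n².

The measured value (-0.081 eV) is reported to only 2 significant figures, so we must test candidate n values and see which one matches to that precision.

Candidate energies:
  n = 11:  E = -13.6057/11² = -0.11244 eV
  n = 12:  E = -13.6057/12² = -0.09448 eV
  n = 13:  E = -13.6057/13² = -0.08051 eV  ← matches
  n = 14:  E = -13.6057/14² = -0.06942 eV
  n = 15:  E = -13.6057/15² = -0.06047 eV

Checking against the measurement of -0.081 eV (2 sig figs), only n = 13 agrees:
E_13 = -0.08051 eV, which rounds to -0.081 eV ✓

Therefore n = 13.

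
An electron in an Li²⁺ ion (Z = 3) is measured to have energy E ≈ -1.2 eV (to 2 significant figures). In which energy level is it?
n = 10

The exact energy levels follow E_n = -13.6057 Z² / n² eV with Z = 3.

The measured value (-1.2 eV) is reported to only 2 significant figures, so we must test candidate n values and see which one matches to that precision.

Candidate energies:
  n = 8:  E = -13.6057 × 3² / 8² = -1.91330 eV
  n = 9:  E = -13.6057 × 3² / 9² = -1.51174 eV
  n = 10:  E = -13.6057 × 3² / 10² = -1.22451 eV  ← matches
  n = 11:  E = -13.6057 × 3² / 11² = -1.01199 eV
  n = 12:  E = -13.6057 × 3² / 12² = -0.85036 eV

Checking against the measurement of -1.2 eV (2 sig figs), only n = 10 agrees:
E_10 = -1.22451 eV, which rounds to -1.2 eV ✓

Therefore n = 10.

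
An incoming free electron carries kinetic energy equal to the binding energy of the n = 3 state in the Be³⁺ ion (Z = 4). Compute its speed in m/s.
2.9169e+06 m/s (or 0.97% of c)

The binding energy at n = 3 for Be³⁺ is:
E_3 = -13.6057 × 4²/3² = -24.187911 eV
|E_3| = 24.187911 eV

Convert to Joules:
KE = 24.187911 eV × (1.602177 × 10⁻¹⁹ J/eV) = 3.875331e-18 J

Using KE = ½mv²:
v = √(2·KE/m_e)
v = √(2 × 3.875331e-18 J / 9.10938 × 10⁻³¹ kg)
v = 2.9169e+06 m/s

This is approximately 0.97% the speed of light.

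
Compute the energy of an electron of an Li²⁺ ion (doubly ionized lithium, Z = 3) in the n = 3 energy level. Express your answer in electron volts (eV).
-13.605700 eV

The energy levels of a hydrogen-like atom are given by:
E_n = -13.6057 Z² / n² eV  (with Z = 3 for Li²⁺)

For n = 3:
E_3 = -13.6057 × 3² / 3²
E_3 = -13.6057 × 9 / 9
E_3 = -13.605700 eV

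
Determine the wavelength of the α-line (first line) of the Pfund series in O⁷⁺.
116.50 nm

The longest wavelength corresponds to the smallest energy transition in the series.
The Pfund series has all transitions ending at n_f = 5.

For O⁷⁺ (Z = 8), the first line (α-line) is the jump from n = 6 to n = 5:
E_6 = -13.6057 × 8² / 6² = -24.18791 eV
E_5 = -13.6057 × 8² / 5² = -34.83059 eV
ΔE = E_6 - E_5 = 10.64268 eV

λ = hc/E = 1239.84 eV·nm / 10.64268 eV
λ = 116.50 nm

This is the α-line of the Pfund series in O⁷⁺.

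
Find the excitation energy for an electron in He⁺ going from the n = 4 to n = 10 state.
2.8572 eV

The energy levels of a hydrogen-like atom are E_n = -13.6057 Z² eV / n².

Energy at n = 4: E_4 = -13.6057 × 2² / 4² = -3.4014250 eV
Energy at n = 10: E_10 = -13.6057 × 2² / 10² = -0.5442280 eV

The excitation energy is the difference:
ΔE = E_10 - E_4
ΔE = -0.5442280 - (-3.4014250)
ΔE = 2.8572 eV

Since this is positive, energy must be absorbed (photon absorption).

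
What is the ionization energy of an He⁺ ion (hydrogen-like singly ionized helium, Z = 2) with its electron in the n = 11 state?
0.4498 eV

The ionization energy is the energy needed to remove the electron completely (n → ∞).

For a hydrogen-like ion with Z = 2, E_n = -13.6057 Z² / n² eV.

At n = 11: E_11 = -13.6057 × 2² / 11² = -0.4497752 eV
At n = ∞: E_∞ = 0 eV

Ionization energy = E_∞ - E_11 = 0 - (-0.4497752) = 0.4497752 eV
Ionization energy ≈ 0.4498 eV

This is also called the binding energy of the electron in state n = 11.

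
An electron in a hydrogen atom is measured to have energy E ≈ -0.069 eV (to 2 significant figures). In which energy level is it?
n = 14

The exact energy levels follow E_n = -13.6057 eV / n².

The measured value (-0.069 eV) is reported to only 2 significant figures, so we must test candidate n values and see which one matches to that precision.

Candidate energies:
  n = 12:  E = -13.6057/12² = -0.09448 eV
  n = 13:  E = -13.6057/13² = -0.08051 eV
  n = 14:  E = -13.6057/14² = -0.06942 eV  ← matches
  n = 15:  E = -13.6057/15² = -0.06047 eV
  n = 16:  E = -13.6057/16² = -0.05315 eV

Checking against the measurement of -0.069 eV (2 sig figs), only n = 14 agrees:
E_14 = -0.06942 eV, which rounds to -0.069 eV ✓

Therefore n = 14.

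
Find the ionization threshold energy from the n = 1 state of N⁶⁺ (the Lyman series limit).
666.68 eV

The series limit corresponds to the transition from n = ∞ to n = 1.
This is the highest energy (shortest wavelength) transition in the Lyman series.

E_∞ = 0 eV
E_1 = -13.6057 × 7² / 1² = -666.68 eV

Energy at series limit:
ΔE = E_∞ - E_1 = 0 - (-666.68) = 666.68 eV

This energy equals the ionization energy from the n = 1 state of N⁶⁺.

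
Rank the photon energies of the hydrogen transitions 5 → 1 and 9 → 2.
5 → 1

Calculate the energy for each transition:

Transition 5 → 1:
ΔE₁ = |E_1 - E_5| = |-13.6057/1² - (-13.6057/5²)|
ΔE₁ = |-13.605700000 - (-0.544228000)| = 13.061472 eV

Transition 9 → 2:
ΔE₂ = |E_2 - E_9| = |-13.6057/2² - (-13.6057/9²)|
ΔE₂ = |-3.401425000 - (-0.167971605)| = 3.233453 eV

Since 13.061472 eV > 3.233453 eV, the transition 5 → 1 emits the more energetic photon.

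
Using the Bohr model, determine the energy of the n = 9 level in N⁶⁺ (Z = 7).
-8.230609 eV

For hydrogen-like ions, the energy levels scale with Z²:
E_n = -13.6057 Z² / n² eV

For N⁶⁺ (Z = 7) at n = 9:
E_9 = -13.6057 × 7² / 9²
E_9 = -13.6057 × 49 / 81
E_9 = -666.6793 / 81
E_9 = -8.230609 eV

The energy is 49 times more negative than hydrogen at the same n due to the stronger nuclear charge.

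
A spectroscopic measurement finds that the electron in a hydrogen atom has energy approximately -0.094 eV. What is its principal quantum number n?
n = 12

The exact energy levels follow E_n = -13.6057 eV / n².

The measured value (-0.094 eV) is reported to only 2 significant figures, so we must test candidate n values and see which one matches to that precision.

Candidate energies:
  n = 10:  E = -13.6057/10² = -0.136057 eV
  n = 11:  E = -13.6057/11² = -0.112444 eV
  n = 12:  E = -13.6057/12² = -0.094484 eV  ← matches
  n = 13:  E = -13.6057/13² = -0.080507 eV
  n = 14:  E = -13.6057/14² = -0.069417 eV

Checking against the measurement of -0.094 eV (2 sig figs), only n = 12 agrees:
E_12 = -0.094484 eV, which rounds to -0.094 eV ✓

Therefore n = 12.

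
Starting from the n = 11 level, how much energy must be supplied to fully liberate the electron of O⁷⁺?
7.20 eV

The ionization energy is the energy needed to remove the electron completely (n → ∞).

For a hydrogen-like ion with Z = 8, E_n = -13.6057 Z² / n² eV.

At n = 11: E_11 = -13.6057 × 8² / 11² = -7.19640 eV
At n = ∞: E_∞ = 0 eV

Ionization energy = E_∞ - E_11 = 0 - (-7.19640) = 7.19640 eV
Ionization energy ≈ 7.20 eV

This is also called the binding energy of the electron in state n = 11.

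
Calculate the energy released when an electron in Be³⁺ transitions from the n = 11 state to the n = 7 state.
2.64 eV

The energy levels are E_n = -13.6057 Z² eV / n².

Energy at n = 11: E_11 = -13.6057 × 4² / 11² = -1.79910 eV
Energy at n = 7: E_7 = -13.6057 × 4² / 7² = -4.44268 eV

For emission (electron falling to lower state), the photon energy is:
E_photon = E_11 - E_7 = |-1.79910 - (-4.44268)|
E_photon = 2.64 eV

This energy is carried away by the emitted photon.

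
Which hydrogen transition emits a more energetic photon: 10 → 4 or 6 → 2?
6 → 2

Calculate the energy for each transition:

Transition 10 → 4:
ΔE₁ = |E_4 - E_10| = |-13.6057/4² - (-13.6057/10²)|
ΔE₁ = |-0.850356250000 - (-0.136057000000)| = 0.714299250 eV

Transition 6 → 2:
ΔE₂ = |E_2 - E_6| = |-13.6057/2² - (-13.6057/6²)|
ΔE₂ = |-3.401425000000 - (-0.377936111111)| = 3.023488889 eV

Since 3.023488889 eV > 0.714299250 eV, the transition 6 → 2 emits the more energetic photon.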